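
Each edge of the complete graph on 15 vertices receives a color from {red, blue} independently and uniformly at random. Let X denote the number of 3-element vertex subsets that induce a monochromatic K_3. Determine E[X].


Let X = Σ_S X_S over the C(15, 3) = 455 subsets S of size 3, where X_S = 1 if the K_3 on S is monochromatic.
For a fixed S, the K_3 on S has C(3, 2) = 3 edges. P[all 3 edges red] = (1/2)^3, and likewise for blue, so P[monochromatic] = 2·(1/2)^3 = 2^{1 − 3} = 1/4.
By linearity: E[X] = C(15, 3) · 2^{1 − 3} = 455 · 1/4 = 455/4.
Numerically: E[X] ≈ 113.75000.

E[X] = C(15,3)·2^(1−C(3,2)) = 455/4 ≈ 113.75000.


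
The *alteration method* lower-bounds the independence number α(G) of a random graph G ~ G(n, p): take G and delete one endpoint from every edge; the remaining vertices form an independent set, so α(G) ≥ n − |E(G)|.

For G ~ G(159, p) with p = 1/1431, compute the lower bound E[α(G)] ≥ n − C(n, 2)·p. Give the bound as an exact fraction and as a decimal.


E[|E(G)|] = C(159, 2)·p = 12561 · (1/1431) = 79/9.
E[α(G)] ≥ n − E[|E(G)|] = 159 − 79/9 = 1352/9.
Numerically: ≈ 150.2222.
(This is only a lower bound; the true E[α(G)] may be larger.)

E[α(G)] ≥ 1352/9 ≈ 150.2222.


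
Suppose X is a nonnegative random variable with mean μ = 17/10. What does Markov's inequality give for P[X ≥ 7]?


μ = E[X] = 17/10, a = 7.
Markov: P[X ≥ 7] ≤ μ/a = (17/10)/7 = 17/70.
Numerically: ≈ 0.2429.
(Since a = 7 > μ = 1.7000, the bound 17/70 is < 1 and informative.)

P[X ≥ 7] ≤ 17/70 ≈ 0.2429.


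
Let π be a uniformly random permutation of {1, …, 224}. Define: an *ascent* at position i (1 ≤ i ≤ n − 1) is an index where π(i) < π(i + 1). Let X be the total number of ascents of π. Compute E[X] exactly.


Write X = Σ X_I over i = 1, …, 223, with X_I the indicator of one ascent.
There are 223 indicators.
For each fixed i, the pair (π(i), π(i+1)) is a uniformly random ordered pair of distinct values from {1, …, 224}; by symmetry P[π(i) < π(i+1)] = 1/2.
By linearity: E[X] = 223 · (1/2) = (224 − 1) · (1/2) = 223/2 ≈ 111.50000.

E[X] = 223/2 = 111.50000.


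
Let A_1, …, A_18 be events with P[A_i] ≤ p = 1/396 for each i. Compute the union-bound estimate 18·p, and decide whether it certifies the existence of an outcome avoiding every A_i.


Union bound: P[∪_{i=1}^{18} A_i] ≤ Σ_i P[A_i] ≤ 18·p = 18·(1/396) = 1/22.
Numerically: 1/22 ≈ 0.0455.
Is 1/22 < 1? YES.
Since P[∪ A_i] ≤ 1/22 < 1, the complement has P[∩ A_i^c] ≥ 1 − 1/22 = 21/22 > 0, so some outcome avoids every A_i.

18·p = 1/22 ≈ 0.0455; existence CERTIFIED by the union bound.


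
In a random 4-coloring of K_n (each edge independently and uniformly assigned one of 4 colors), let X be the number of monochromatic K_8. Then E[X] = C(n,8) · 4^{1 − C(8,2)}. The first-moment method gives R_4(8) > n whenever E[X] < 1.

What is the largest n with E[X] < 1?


We need C(n, 8) · 4^{1 − 28} < 1, i.e. C(n, 8) < 4^{28 − 1} = 18014398509481984.
Check values of n near the boundary:
  n = 404: C(404, 8) = 16415071523485570; 16415071523485570 < 18014398509481984? YES
  n = 405: C(405, 8) = 16745853821188050; 16745853821188050 < 18014398509481984? YES
  n = 406: C(406, 8) = 17082453897995850; 17082453897995850 < 18014398509481984? YES
  n = 407: C(407, 8) = 17424959239309050; 17424959239309050 < 18014398509481984? YES
  n = 408: C(408, 8) = 17773458424095231; 17773458424095231 < 18014398509481984? YES
  n = 409: C(409, 8) = 18128041135797879; 18128041135797879 < 18014398509481984? NO
The largest n with C(n, 8) < 18014398509481984 is n = 408 (where E[X] = 17773458424095231/18014398509481984 ≈ 0.9866251). Hence R_4(8) > 408, i.e. R_4(8) ≥ 409.

Largest n = 408; hence R_4(8) > 408.


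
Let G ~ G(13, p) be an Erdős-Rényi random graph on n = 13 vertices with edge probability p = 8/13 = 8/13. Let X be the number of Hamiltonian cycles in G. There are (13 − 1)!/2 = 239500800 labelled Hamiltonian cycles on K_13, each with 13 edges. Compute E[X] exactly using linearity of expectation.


K_13 has (13 − 1)!/2 = 239500800 labelled Hamiltonian cycles.
For each such Hamiltonian cycle H, let X_H = 1 if all 13 edges of H are present in G. Then P[X_H = 1] = p^{13} = (8/13)^{13} = 549755813888/302875106592253.
By linearity of expectation: E[X] = Σ_H E[X_H] = 239500800 · p^{13} = 239500800 · 549755813888/302875106592253 = 131666957230827110400/302875106592253.
Numerically: E[X] ≈ 4.35e+05.

E[X] = 239500800 · (8/13)^{13} = 131666957230827110400/302875106592253 ≈ 4.35e+05.


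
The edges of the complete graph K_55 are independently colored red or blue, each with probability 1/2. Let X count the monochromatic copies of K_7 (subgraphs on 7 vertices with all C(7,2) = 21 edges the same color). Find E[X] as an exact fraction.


Let X = Σ_S X_S over the C(55, 7) = 202927725 subsets S of size 7, where X_S = 1 if the K_7 on S is monochromatic.
For a fixed S, the K_7 on S has C(7, 2) = 21 edges. P[all 21 edges red] = (1/2)^21, and likewise for blue, so P[monochromatic] = 2·(1/2)^21 = 2^{1 − 21} = 1/1048576.
By linearity of expectation: E[X] = C(55, 7) · 2^{1 − 21} = 202927725 · 1/1048576 = 202927725/1048576.
Numerically: E[X] ≈ 193.5270.

E[X] = C(55,7)·2^(1−C(7,2)) = 202927725/1048576 ≈ 193.5270.


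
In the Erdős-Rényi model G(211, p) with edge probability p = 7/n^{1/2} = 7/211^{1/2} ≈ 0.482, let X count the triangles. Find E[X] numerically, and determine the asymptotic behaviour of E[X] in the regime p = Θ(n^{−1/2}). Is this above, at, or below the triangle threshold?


Number of potential triangles: C(211, 3) = 1543465.
Each occurs with probability p³ ≈ (0.482)³ ≈ 1.11910e-01.
By linearity: E[X] = C(211, 3)·p³ ≈ 1543465 · 1.11910e-01 ≈ 172729.781.
Since α = 1/2 < 1, p = c/n^{1/2} ≫ 1/n is above the triangle threshold p ~ 1/n. Asymptotically E[X] ~ (c³/6)·n^{3(1−α)} = (7³/6)·n^{1.5} → ∞; triangles are abundant w.h.p.

E[X] ≈ 172729.781; in regime p = Θ(1/n^{1/2}) E[X] diverges (above the triangle threshold p ~ 1/n).


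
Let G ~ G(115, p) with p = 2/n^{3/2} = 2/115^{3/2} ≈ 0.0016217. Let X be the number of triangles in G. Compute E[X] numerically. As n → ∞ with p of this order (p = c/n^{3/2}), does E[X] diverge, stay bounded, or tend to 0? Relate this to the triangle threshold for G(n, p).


Number of potential triangles: C(115, 3) = 246905.
Each occurs with probability p³ ≈ (0.0016217)³ ≈ 4.2653012e-09.
By linearity: E[X] = C(115, 3)·p³ ≈ 246905 · 4.2653012e-09 ≈ 0.00105.
Since α = 3/2 > 1, p = c/n^{3/2} = o(1/n) is below the triangle threshold p ~ 1/n. Asymptotically E[X] ~ (c³/6)·n^{3(1−α)} = (2³/6)·n^{-1.5} → 0, so by Markov's inequality G has no triangles w.h.p.

E[X] ≈ 0.00105; in regime p = Θ(1/n^{3/2}) E[X] tends to 0 (below the triangle threshold p ~ 1/n).


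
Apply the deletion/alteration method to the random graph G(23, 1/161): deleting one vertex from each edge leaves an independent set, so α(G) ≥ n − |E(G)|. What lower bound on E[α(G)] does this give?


E[|E(G)|] = C(23, 2)·p = 253 · (1/161) = 11/7.
E[α(G)] ≥ n − E[|E(G)|] = 23 − 11/7 = 150/7.
Numerically: ≈ 21.42857.
(This is only a lower bound; the true E[α(G)] may be larger.)

E[α(G)] ≥ 150/7 ≈ 21.42857.


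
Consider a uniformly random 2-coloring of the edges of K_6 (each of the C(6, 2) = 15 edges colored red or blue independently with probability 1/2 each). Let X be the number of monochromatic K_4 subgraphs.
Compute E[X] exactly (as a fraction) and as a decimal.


Let X = Σ_S X_S over the C(6, 4) = 15 subsets S of size 4, where X_S = 1 if the K_4 on S is monochromatic.
For a fixed S, the K_4 on S has C(4, 2) = 6 edges. P[all 6 edges red] = (1/2)^6, and likewise for blue, so P[monochromatic] = 2·(1/2)^6 = 2^{1 − 6} = 1/32.
Summing: E[X] = C(6, 4) · 2^{1 − 6} = 15 · 1/32 = 15/32.
Numerically: E[X] ≈ 0.4688.

E[X] = C(6,4)·2^(1−C(4,2)) = 15/32 ≈ 0.4688.


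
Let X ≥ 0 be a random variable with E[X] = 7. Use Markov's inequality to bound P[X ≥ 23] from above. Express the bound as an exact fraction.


μ = E[X] = 7, a = 23.
Markov: P[X ≥ 23] ≤ μ/a = (7)/23 = 7/23.
Numerically: ≈ 0.3043.
(Since a = 23 > μ = 7.0000, the bound 7/23 is < 1 and informative.)

P[X ≥ 23] ≤ 7/23 ≈ 0.3043.


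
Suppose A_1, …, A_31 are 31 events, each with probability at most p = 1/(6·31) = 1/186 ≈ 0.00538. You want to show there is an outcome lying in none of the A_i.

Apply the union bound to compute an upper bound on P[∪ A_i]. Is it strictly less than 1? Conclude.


Union bound: P[∪_{i=1}^{31} A_i] ≤ Σ_i P[A_i] ≤ 31·p = 31·(1/186) = 1/6.
Numerically: 1/6 ≈ 0.16667.
Is 1/6 < 1? YES.
Since P[∪ A_i] ≤ 1/6 < 1, the complement has P[∩ A_i^c] ≥ 1 − 1/6 = 5/6 > 0, so some outcome avoids every A_i.

31·p = 1/6 ≈ 0.16667; existence CERTIFIED by the union bound.


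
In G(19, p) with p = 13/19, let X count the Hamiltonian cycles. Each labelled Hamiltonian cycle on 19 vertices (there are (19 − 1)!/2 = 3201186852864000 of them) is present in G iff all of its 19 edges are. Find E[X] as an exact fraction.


K_19 has (19 − 1)!/2 = 3201186852864000 labelled Hamiltonian cycles.
For each such Hamiltonian cycle H, let X_H = 1 if all 19 edges of H are present in G. Then P[X_H = 1] = p^{19} = (13/19)^{19} = 1461920290375446110677/1978419655660313589123979.
By linearity of expectation: E[X] = Σ_H E[X_H] = 3201186852864000 · p^{19} = 3201186852864000 · 1461920290375446110677/1978419655660313589123979 = 4679880013484999364018134658428928000/1978419655660313589123979.
Numerically: E[X] ≈ 2.36546e+12.

E[X] = 3201186852864000 · (13/19)^{19} = 4679880013484999364018134658428928000/1978419655660313589123979 ≈ 2.36546e+12.


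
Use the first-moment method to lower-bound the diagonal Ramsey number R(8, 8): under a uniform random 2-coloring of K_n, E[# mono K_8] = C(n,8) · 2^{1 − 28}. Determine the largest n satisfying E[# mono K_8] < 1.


We need C(n, 8) · 2^{1 − 28} < 1, i.e. C(n, 8) < 2^{28 − 1} = 134217728.
Check values of n near the boundary:
  n = 40: C(40, 8) = 76904685; 76904685 < 134217728? YES
  n = 41: C(41, 8) = 95548245; 95548245 < 134217728? YES
  n = 42: C(42, 8) = 118030185; 118030185 < 134217728? YES
  n = 43: C(43, 8) = 145008513; 145008513 < 134217728? NO
  n = 44: C(44, 8) = 177232627; 177232627 < 134217728? NO
The largest n with C(n, 8) < 134217728 is n = 42 (where E[X] = 118030185/134217728 ≈ 0.8793934). Hence R(8, 8) > 42, i.e. R(8, 8) ≥ 43.

Largest n = 42; hence R(8, 8) > 42.


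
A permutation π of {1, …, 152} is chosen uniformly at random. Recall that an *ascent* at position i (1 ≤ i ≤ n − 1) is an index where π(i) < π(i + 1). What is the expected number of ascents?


Write X = Σ X_I over i = 1, …, 151, with X_I the indicator of one ascent.
There are 151 indicators.
For each fixed i, the pair (π(i), π(i+1)) is a uniformly random ordered pair of distinct values from {1, …, 152}; by symmetry P[π(i) < π(i+1)] = 1/2.
By linearity: E[X] = 151 · (1/2) = (152 − 1) · (1/2) = 151/2 ≈ 75.5000.

E[X] = 151/2 = 75.5000.


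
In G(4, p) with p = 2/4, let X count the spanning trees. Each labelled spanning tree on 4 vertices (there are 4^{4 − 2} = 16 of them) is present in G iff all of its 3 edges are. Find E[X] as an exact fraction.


K_4 has 4^{4 − 2} = 16 labelled spanning trees.
For each such spanning tree H, let X_H = 1 if all 3 edges of H are present in G. Then P[X_H = 1] = p^{3} = (1/2)^{3} = 1/8.
By linearity of expectation: E[X] = Σ_H E[X_H] = 16 · p^{3} = 16 · 1/8 = 2.
Numerically: E[X] ≈ 2.

E[X] = 16 · (1/2)^{3} = 2 ≈ 2.


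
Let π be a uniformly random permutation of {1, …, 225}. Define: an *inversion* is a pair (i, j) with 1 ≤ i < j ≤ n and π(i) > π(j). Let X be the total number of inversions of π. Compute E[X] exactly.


Write X = Σ X_I over the C(225, 2) = 25200 pairs i < j, with X_I the indicator of one inversion.
There are 25200 indicators.
For each fixed pair i < j, the values π(i) and π(j) are two distinct elements of {1, …, 225} in uniformly random order; by symmetry P[π(i) > π(j)] = 1/2.
By linearity: E[X] = 25200 · (1/2) = C(225, 2) · (1/2) = 25200/2 = 12600 ≈ 12600.000.

E[X] = 12600 = 12600.000.


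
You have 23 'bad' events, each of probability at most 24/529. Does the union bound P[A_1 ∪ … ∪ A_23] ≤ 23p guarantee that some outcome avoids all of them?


Union bound: P[∪_{i=1}^{23} A_i] ≤ Σ_i P[A_i] ≤ 23·p = 23·(24/529) = 24/23.
Numerically: 24/23 ≈ 1.043.
Is 24/23 < 1? NO.
Since the bound 24/23 is ≥ 1, the union bound is uninformative here; it does NOT by itself certify existence.

23·p = 24/23 ≈ 1.043; existence NOT certified by the union bound.


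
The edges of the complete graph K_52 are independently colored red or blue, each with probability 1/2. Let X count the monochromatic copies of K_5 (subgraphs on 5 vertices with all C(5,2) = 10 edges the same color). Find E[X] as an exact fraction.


Let X = Σ_S X_S over the C(52, 5) = 2598960 subsets S of size 5, where X_S = 1 if the K_5 on S is monochromatic.
For a fixed S, the K_5 on S has C(5, 2) = 10 edges. P[all 10 edges red] = (1/2)^10, and likewise for blue, so P[monochromatic] = 2·(1/2)^10 = 2^{1 − 10} = 1/512.
By linearity of expectation: E[X] = C(52, 5) · 2^{1 − 10} = 2598960 · 1/512 = 162435/32.
Numerically: E[X] ≈ 5076.0938.

E[X] = C(52,5)·2^(1−C(5,2)) = 162435/32 ≈ 5076.0938.


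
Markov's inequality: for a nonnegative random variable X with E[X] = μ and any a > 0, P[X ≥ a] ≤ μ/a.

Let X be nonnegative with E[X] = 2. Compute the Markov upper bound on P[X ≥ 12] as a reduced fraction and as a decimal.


μ = E[X] = 2, a = 12.
Markov: P[X ≥ 12] ≤ μ/a = (2)/12 = 1/6.
Numerically: ≈ 0.1667.
(Since a = 12 > μ = 2.0000, the bound 1/6 is < 1 and informative.)

P[X ≥ 12] ≤ 1/6 ≈ 0.1667.


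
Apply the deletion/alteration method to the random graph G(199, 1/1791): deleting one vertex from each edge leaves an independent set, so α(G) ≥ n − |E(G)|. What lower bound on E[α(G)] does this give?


E[|E(G)|] = C(199, 2)·p = 19701 · (1/1791) = 11.
E[α(G)] ≥ n − E[|E(G)|] = 199 − 11 = 188.
Numerically: ≈ 188.000000.
(This is only a lower bound; the true E[α(G)] may be larger.)

E[α(G)] ≥ 188 ≈ 188.000000.


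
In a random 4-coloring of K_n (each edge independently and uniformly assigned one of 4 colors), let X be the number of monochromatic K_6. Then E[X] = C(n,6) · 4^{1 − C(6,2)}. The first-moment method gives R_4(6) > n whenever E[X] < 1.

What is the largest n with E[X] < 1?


We need C(n, 6) · 4^{1 − 15} < 1, i.e. C(n, 6) < 4^{15 − 1} = 268435456.
Check values of n near the boundary:
  n = 77: C(77, 6) = 237093780; 237093780 < 268435456? YES
  n = 78: C(78, 6) = 256851595; 256851595 < 268435456? YES
  n = 79: C(79, 6) = 277962685; 277962685 < 268435456? NO
  n = 80: C(80, 6) = 300500200; 300500200 < 268435456? NO
The largest n with C(n, 6) < 268435456 is n = 78 (where E[X] = 256851595/268435456 ≈ 0.957). Hence R_4(6) > 78, i.e. R_4(6) ≥ 79.

Largest n = 78; hence R_4(6) > 78.


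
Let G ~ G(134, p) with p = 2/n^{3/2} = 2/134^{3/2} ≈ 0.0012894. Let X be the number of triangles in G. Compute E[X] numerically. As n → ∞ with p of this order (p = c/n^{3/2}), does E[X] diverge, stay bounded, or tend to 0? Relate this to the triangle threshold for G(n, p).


Number of potential triangles: C(134, 3) = 392084.
Each occurs with probability p³ ≈ (0.0012894)³ ≈ 2.1434749e-09.
By linearity: E[X] = C(134, 3)·p³ ≈ 392084 · 2.1434749e-09 ≈ 0.00084.
Since α = 3/2 > 1, p = c/n^{3/2} = o(1/n) is below the triangle threshold p ~ 1/n. Asymptotically E[X] ~ (c³/6)·n^{3(1−α)} = (2³/6)·n^{-1.5} → 0, so by Markov's inequality G has no triangles w.h.p.

E[X] ≈ 0.00084; in regime p = Θ(1/n^{3/2}) E[X] tends to 0 (below the triangle threshold p ~ 1/n).


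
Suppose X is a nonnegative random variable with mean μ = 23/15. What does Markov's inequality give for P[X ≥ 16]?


μ = E[X] = 23/15, a = 16.
Markov: P[X ≥ 16] ≤ μ/a = (23/15)/16 = 23/240.
Numerically: ≈ 0.0958.
(Since a = 16 > μ = 1.5333, the bound 23/240 is < 1 and informative.)

P[X ≥ 16] ≤ 23/240 ≈ 0.0958.


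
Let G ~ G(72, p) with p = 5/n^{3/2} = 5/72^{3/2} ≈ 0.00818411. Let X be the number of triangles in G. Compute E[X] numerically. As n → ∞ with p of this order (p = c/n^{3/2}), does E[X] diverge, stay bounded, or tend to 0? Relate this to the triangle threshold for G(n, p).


Number of potential triangles: C(72, 3) = 59640.
Each occurs with probability p³ ≈ (0.00818411)³ ≈ 5.48168126e-07.
By linearity: E[X] = C(72, 3)·p³ ≈ 59640 · 5.48168126e-07 ≈ 0.032693.
Since α = 3/2 > 1, p = c/n^{3/2} = o(1/n) is below the triangle threshold p ~ 1/n. Asymptotically E[X] ~ (c³/6)·n^{3(1−α)} = (5³/6)·n^{-1.5} → 0, so by Markov's inequality G has no triangles w.h.p.

E[X] ≈ 0.032693; in regime p = Θ(1/n^{3/2}) E[X] tends to 0 (below the triangle threshold p ~ 1/n).


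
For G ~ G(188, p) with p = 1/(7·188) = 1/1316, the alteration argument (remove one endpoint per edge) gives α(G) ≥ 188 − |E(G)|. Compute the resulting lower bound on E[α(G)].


E[|E(G)|] = C(188, 2)·p = 17578 · (1/1316) = 187/14.
E[α(G)] ≥ n − E[|E(G)|] = 188 − 187/14 = 2445/14.
Numerically: ≈ 174.6429.
(This is only a lower bound; the true E[α(G)] may be larger.)

E[α(G)] ≥ 2445/14 ≈ 174.6429.


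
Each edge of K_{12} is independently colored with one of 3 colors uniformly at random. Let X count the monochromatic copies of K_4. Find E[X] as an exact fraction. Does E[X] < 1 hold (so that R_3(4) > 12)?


E[X] = C(12, 4) · 3^{1 − 6} = 495 · 3^{−5} = 495/243.
As a reduced fraction: E[X] = 55/27 ≈ 2.0370.
Is E[X] < 1? NO.
Since E[X] ≥ 1, the first-moment bound is inconclusive at n = 12; it does NOT by itself certify R_3(4) > 12.

E[X] = 55/27 ≈ 2.0370; E[X] ≥ 1; first-moment method inconclusive here.


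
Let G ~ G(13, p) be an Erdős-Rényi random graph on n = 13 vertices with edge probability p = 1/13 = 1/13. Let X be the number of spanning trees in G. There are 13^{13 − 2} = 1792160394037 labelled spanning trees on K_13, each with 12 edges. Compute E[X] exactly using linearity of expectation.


K_13 has 13^{13 − 2} = 1792160394037 labelled spanning trees.
For each such spanning tree H, let X_H = 1 if all 12 edges of H are present in G. Then P[X_H = 1] = p^{12} = (1/13)^{12} = 1/23298085122481.
By linearity: E[X] = Σ_H E[X_H] = 1792160394037 · p^{12} = 1792160394037 · 1/23298085122481 = 1/13.
Numerically: E[X] ≈ 0.076923.

E[X] = 1792160394037 · (1/13)^{12} = 1/13 ≈ 0.076923.


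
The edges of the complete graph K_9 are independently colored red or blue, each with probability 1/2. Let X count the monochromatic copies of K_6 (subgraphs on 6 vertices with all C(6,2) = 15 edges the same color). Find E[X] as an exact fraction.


Let X = Σ_S X_S over the C(9, 6) = 84 subsets S of size 6, where X_S = 1 if the K_6 on S is monochromatic.
For a fixed S, the K_6 on S has C(6, 2) = 15 edges. P[all 15 edges red] = (1/2)^15, and likewise for blue, so P[monochromatic] = 2·(1/2)^15 = 2^{1 − 15} = 1/16384.
By linearity of expectation: E[X] = C(9, 6) · 2^{1 − 15} = 84 · 1/16384 = 21/4096.
Numerically: E[X] ≈ 0.00513.

E[X] = C(9,6)·2^(1−C(6,2)) = 21/4096 ≈ 0.00513.


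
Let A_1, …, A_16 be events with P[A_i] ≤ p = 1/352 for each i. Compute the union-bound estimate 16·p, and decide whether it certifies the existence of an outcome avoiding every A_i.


Union bound: P[∪_{i=1}^{16} A_i] ≤ Σ_i P[A_i] ≤ 16·p = 16·(1/352) = 1/22.
Numerically: 1/22 ≈ 0.045455.
Is 1/22 < 1? YES.
Since P[∪ A_i] ≤ 1/22 < 1, the complement has P[∩ A_i^c] ≥ 1 − 1/22 = 21/22 > 0, so some outcome avoids every A_i.

16·p = 1/22 ≈ 0.045455; existence CERTIFIED by the union bound.


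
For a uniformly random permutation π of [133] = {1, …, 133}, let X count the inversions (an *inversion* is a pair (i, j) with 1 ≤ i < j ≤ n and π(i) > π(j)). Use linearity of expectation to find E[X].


Write X = Σ X_I over the C(133, 2) = 8778 pairs i < j, with X_I the indicator of one inversion.
There are 8778 indicators.
For each fixed pair i < j, the values π(i) and π(j) are two distinct elements of {1, …, 133} in uniformly random order; by symmetry P[π(i) > π(j)] = 1/2.
By linearity: E[X] = 8778 · (1/2) = C(133, 2) · (1/2) = 8778/2 = 4389 ≈ 4389.0000.

E[X] = 4389 = 4389.0000.


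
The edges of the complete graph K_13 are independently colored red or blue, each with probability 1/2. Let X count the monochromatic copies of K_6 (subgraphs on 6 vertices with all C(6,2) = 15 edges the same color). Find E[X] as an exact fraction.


Let X = Σ_S X_S over the C(13, 6) = 1716 subsets S of size 6, where X_S = 1 if the K_6 on S is monochromatic.
For a fixed S, the K_6 on S has C(6, 2) = 15 edges. P[all 15 edges red] = (1/2)^15, and likewise for blue, so P[monochromatic] = 2·(1/2)^15 = 2^{1 − 15} = 1/16384.
Summing: E[X] = C(13, 6) · 2^{1 − 15} = 1716 · 1/16384 = 429/4096.
Numerically: E[X] ≈ 0.1047.

E[X] = C(13,6)·2^(1−C(6,2)) = 429/4096 ≈ 0.1047.


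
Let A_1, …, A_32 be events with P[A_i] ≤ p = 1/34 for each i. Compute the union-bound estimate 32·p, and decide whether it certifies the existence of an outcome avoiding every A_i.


Union bound: P[∪_{i=1}^{32} A_i] ≤ Σ_i P[A_i] ≤ 32·p = 32·(1/34) = 16/17.
Numerically: 16/17 ≈ 0.941176.
Is 16/17 < 1? YES.
Since P[∪ A_i] ≤ 16/17 < 1, the complement has P[∩ A_i^c] ≥ 1 − 16/17 = 1/17 > 0, so some outcome avoids every A_i.

32·p = 16/17 ≈ 0.941176; existence CERTIFIED by the union bound.


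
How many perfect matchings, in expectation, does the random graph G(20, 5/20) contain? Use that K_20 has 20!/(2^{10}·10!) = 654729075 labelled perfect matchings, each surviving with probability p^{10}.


K_20 has 20!/(2^{10}·10!) = 654729075 labelled perfect matchings.
For each such perfect matching H, let X_H = 1 if all 10 edges of H are present in G. Then P[X_H = 1] = p^{10} = (1/4)^{10} = 1/1048576.
Summing the indicators: E[X] = Σ_H E[X_H] = 654729075 · p^{10} = 654729075 · 1/1048576 = 654729075/1048576.
Numerically: E[X] ≈ 624.

E[X] = 654729075 · (1/4)^{10} = 654729075/1048576 ≈ 624.


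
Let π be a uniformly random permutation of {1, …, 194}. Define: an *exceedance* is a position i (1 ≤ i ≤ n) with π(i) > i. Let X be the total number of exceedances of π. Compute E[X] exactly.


Write X = Σ_{i=1}^{194} X_i, where X_i = 1_{π(i) > i}.
For each fixed i, π(i) is uniform over {1, …, 194} (marginal of a uniform permutation), so P[π(i) > i] = (n − i)/n. Summing: Σ_{i=1}^{194} (n − i)/n = (0 + 1 + … + 193)/194 = 194(194 − 1)/(2·194) = (194 − 1)/2.
Hence E[X] = Σ_{i=1}^{194} (194 − i)/194 = 193/2 ≈ 96.500000.

E[X] = 193/2 = 96.500000.


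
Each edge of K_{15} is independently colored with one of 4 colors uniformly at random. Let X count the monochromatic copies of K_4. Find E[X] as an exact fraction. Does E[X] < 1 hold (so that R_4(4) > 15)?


E[X] = C(15, 4) · 4^{1 − 6} = 1365 · 4^{−5} = 1365/1024.
As a reduced fraction: E[X] = 1365/1024 ≈ 1.33301.
Is E[X] < 1? NO.
Since E[X] ≥ 1, the first-moment bound is inconclusive at n = 15; it does NOT by itself certify R_4(4) > 15.

E[X] = 1365/1024 ≈ 1.33301; E[X] ≥ 1; first-moment method inconclusive here.


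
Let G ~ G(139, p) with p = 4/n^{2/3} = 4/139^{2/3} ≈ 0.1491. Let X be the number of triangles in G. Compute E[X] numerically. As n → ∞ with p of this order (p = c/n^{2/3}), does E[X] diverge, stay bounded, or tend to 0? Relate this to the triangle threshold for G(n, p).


Number of potential triangles: C(139, 3) = 437989.
Each occurs with probability p³ ≈ (0.1491)³ ≈ 3.312458e-03.
By linearity: E[X] = C(139, 3)·p³ ≈ 437989 · 3.312458e-03 ≈ 1450.8201.
Since α = 2/3 < 1, p = c/n^{2/3} ≫ 1/n is above the triangle threshold p ~ 1/n. Asymptotically E[X] ~ (c³/6)·n^{3(1−α)} = (4³/6)·n^{1} → ∞; triangles are abundant w.h.p.

E[X] ≈ 1450.8201; in regime p = Θ(1/n^{2/3}) E[X] diverges (above the triangle threshold p ~ 1/n).


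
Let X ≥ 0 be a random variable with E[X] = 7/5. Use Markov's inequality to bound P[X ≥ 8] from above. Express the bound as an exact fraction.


μ = E[X] = 7/5, a = 8.
Markov: P[X ≥ 8] ≤ μ/a = (7/5)/8 = 7/40.
Numerically: ≈ 0.17500.
(Since a = 8 > μ = 1.40000, the bound 7/40 is < 1 and informative.)

P[X ≥ 8] ≤ 7/40 ≈ 0.17500.


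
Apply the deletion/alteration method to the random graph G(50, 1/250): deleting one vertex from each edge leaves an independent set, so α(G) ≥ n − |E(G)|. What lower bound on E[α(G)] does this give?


E[|E(G)|] = C(50, 2)·p = 1225 · (1/250) = 49/10.
E[α(G)] ≥ n − E[|E(G)|] = 50 − 49/10 = 451/10.
Numerically: ≈ 45.1000.
(This is only a lower bound; the true E[α(G)] may be larger.)

E[α(G)] ≥ 451/10 ≈ 45.1000.


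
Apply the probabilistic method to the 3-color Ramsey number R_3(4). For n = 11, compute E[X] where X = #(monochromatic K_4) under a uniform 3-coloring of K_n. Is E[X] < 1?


E[X] = C(11, 4) · 3^{1 − 6} = 330 · 3^{−5} = 330/243.
As a reduced fraction: E[X] = 110/81 ≈ 1.3580247.
Is E[X] < 1? NO.
Since E[X] ≥ 1, the first-moment bound is inconclusive at n = 11; it does NOT by itself certify R_3(4) > 11.

E[X] = 110/81 ≈ 1.3580247; E[X] ≥ 1; first-moment method inconclusive here.


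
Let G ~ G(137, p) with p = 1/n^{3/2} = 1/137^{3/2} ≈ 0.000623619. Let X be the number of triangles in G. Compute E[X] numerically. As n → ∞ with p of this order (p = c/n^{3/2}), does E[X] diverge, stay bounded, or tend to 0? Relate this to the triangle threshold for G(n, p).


Number of potential triangles: C(137, 3) = 419220.
Each occurs with probability p³ ≈ (0.000623619)³ ≈ 2.42525522e-10.
By linearity: E[X] = C(137, 3)·p³ ≈ 419220 · 2.42525522e-10 ≈ 0.000102.
Since α = 3/2 > 1, p = c/n^{3/2} = o(1/n) is below the triangle threshold p ~ 1/n. Asymptotically E[X] ~ (c³/6)·n^{3(1−α)} = (1³/6)·n^{-1.5} → 0, so by Markov's inequality G has no triangles w.h.p.

E[X] ≈ 0.000102; in regime p = Θ(1/n^{3/2}) E[X] tends to 0 (below the triangle threshold p ~ 1/n).


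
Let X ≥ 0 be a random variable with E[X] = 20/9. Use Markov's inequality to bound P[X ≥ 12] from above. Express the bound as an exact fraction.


μ = E[X] = 20/9, a = 12.
Markov: P[X ≥ 12] ≤ μ/a = (20/9)/12 = 5/27.
Numerically: ≈ 0.1852.
(Since a = 12 > μ = 2.2222, the bound 5/27 is < 1 and informative.)

P[X ≥ 12] ≤ 5/27 ≈ 0.1852.


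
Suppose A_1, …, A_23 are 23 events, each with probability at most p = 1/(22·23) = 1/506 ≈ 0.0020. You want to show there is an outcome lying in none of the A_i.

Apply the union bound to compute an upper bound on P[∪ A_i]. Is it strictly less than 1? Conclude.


Union bound: P[∪_{i=1}^{23} A_i] ≤ Σ_i P[A_i] ≤ 23·p = 23·(1/506) = 1/22.
Numerically: 1/22 ≈ 0.0455.
Is 1/22 < 1? YES.
Since P[∪ A_i] ≤ 1/22 < 1, the complement has P[∩ A_i^c] ≥ 1 − 1/22 = 21/22 > 0, so some outcome avoids every A_i.

23·p = 1/22 ≈ 0.0455; existence CERTIFIED by the union bound.


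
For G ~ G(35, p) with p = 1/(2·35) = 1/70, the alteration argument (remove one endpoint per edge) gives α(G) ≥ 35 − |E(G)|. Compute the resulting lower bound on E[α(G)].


E[|E(G)|] = C(35, 2)·p = 595 · (1/70) = 17/2.
E[α(G)] ≥ n − E[|E(G)|] = 35 − 17/2 = 53/2.
Numerically: ≈ 26.500000.
(This is only a lower bound; the true E[α(G)] may be larger.)

E[α(G)] ≥ 53/2 ≈ 26.500000.


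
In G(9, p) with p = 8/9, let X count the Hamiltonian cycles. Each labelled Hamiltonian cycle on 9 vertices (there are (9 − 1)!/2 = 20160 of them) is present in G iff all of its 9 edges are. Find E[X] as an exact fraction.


K_9 has (9 − 1)!/2 = 20160 labelled Hamiltonian cycles.
For each such Hamiltonian cycle H, let X_H = 1 if all 9 edges of H are present in G. Then P[X_H = 1] = p^{9} = (8/9)^{9} = 134217728/387420489.
By linearity of expectation: E[X] = Σ_H E[X_H] = 20160 · p^{9} = 20160 · 134217728/387420489 = 300647710720/43046721.
Numerically: E[X] ≈ 6984.22.

E[X] = 20160 · (8/9)^{9} = 300647710720/43046721 ≈ 6984.22.


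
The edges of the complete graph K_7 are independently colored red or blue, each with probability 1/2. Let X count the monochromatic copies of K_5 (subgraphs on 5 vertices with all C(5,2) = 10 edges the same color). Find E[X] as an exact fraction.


Let X = Σ_S X_S over the C(7, 5) = 21 subsets S of size 5, where X_S = 1 if the K_5 on S is monochromatic.
For a fixed S, the K_5 on S has C(5, 2) = 10 edges. P[all 10 edges red] = (1/2)^10, and likewise for blue, so P[monochromatic] = 2·(1/2)^10 = 2^{1 − 10} = 1/512.
Summing: E[X] = C(7, 5) · 2^{1 − 10} = 21 · 1/512 = 21/512.
Numerically: E[X] ≈ 0.0410.

E[X] = C(7,5)·2^(1−C(5,2)) = 21/512 ≈ 0.0410.


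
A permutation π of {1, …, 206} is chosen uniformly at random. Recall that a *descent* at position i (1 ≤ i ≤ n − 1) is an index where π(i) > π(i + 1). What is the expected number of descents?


Write X = Σ X_I over i = 1, …, 205, with X_I the indicator of one descent.
There are 205 indicators.
For each fixed i, the pair (π(i), π(i+1)) is a uniformly random ordered pair of distinct values from {1, …, 206}; by symmetry P[π(i) > π(i+1)] = 1/2.
By linearity: E[X] = 205 · (1/2) = (206 − 1) · (1/2) = 205/2 ≈ 102.5000.

E[X] = 205/2 = 102.5000.


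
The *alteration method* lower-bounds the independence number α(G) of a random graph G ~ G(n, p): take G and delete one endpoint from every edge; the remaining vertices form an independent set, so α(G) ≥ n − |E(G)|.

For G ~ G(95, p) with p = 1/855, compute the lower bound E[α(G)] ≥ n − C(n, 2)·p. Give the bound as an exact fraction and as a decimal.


E[|E(G)|] = C(95, 2)·p = 4465 · (1/855) = 47/9.
E[α(G)] ≥ n − E[|E(G)|] = 95 − 47/9 = 808/9.
Numerically: ≈ 89.778.
(This is only a lower bound; the true E[α(G)] may be larger.)

E[α(G)] ≥ 808/9 ≈ 89.778.


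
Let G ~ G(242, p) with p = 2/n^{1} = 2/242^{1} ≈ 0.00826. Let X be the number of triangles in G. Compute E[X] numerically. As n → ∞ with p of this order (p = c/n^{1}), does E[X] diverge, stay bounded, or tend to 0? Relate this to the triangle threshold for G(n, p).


Number of potential triangles: C(242, 3) = 2332880.
Each occurs with probability p³ ≈ (0.00826)³ ≈ 5.64474e-07.
By linearity: E[X] = C(242, 3)·p³ ≈ 2332880 · 5.64474e-07 ≈ 1.317.
Here α = 1, so p = 2/n is exactly at the triangle threshold p ~ 1/n. Asymptotically E[X] → c³/6 = 2³/6 = 4/3 ≈ 1.333, a bounded constant. In this regime the triangle count is asymptotically Poisson(c³/6).

E[X] ≈ 1.317; in regime p = Θ(1/n^{1}) E[X] stays bounded (at the triangle threshold p ~ 1/n).


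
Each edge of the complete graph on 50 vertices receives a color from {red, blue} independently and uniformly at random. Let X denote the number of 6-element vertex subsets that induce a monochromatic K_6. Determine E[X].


Let X = Σ_S X_S over the C(50, 6) = 15890700 subsets S of size 6, where X_S = 1 if the K_6 on S is monochromatic.
For a fixed S, the K_6 on S has C(6, 2) = 15 edges. P[all 15 edges red] = (1/2)^15, and likewise for blue, so P[monochromatic] = 2·(1/2)^15 = 2^{1 − 15} = 1/16384.
By linearity of expectation: E[X] = C(50, 6) · 2^{1 − 15} = 15890700 · 1/16384 = 3972675/4096.
Numerically: E[X] ≈ 969.891357.

E[X] = C(50,6)·2^(1−C(6,2)) = 3972675/4096 ≈ 969.891357.


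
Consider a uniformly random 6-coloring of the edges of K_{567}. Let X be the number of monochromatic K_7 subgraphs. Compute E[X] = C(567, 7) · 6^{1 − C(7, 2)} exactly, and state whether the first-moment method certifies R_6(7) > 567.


E[X] = C(567, 7) · 6^{1 − 21} = 3601671315933933 · 6^{−20} = 3601671315933933/3656158440062976.
As a reduced fraction: E[X] = 44465077974493/45137758519296 ≈ 0.9850972.
Is E[X] < 1? YES.
Since E[X] < 1, there exists a 6-coloring of K_{567} with no monochromatic K_7; hence R_6(7) > 567.

E[X] = 44465077974493/45137758519296 ≈ 0.9850972; E[X] < 1, so R_6(7) > 567.


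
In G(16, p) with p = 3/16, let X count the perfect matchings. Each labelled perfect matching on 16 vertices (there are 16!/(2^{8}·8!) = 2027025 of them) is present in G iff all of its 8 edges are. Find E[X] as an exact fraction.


K_16 has 16!/(2^{8}·8!) = 2027025 labelled perfect matchings.
For each such perfect matching H, let X_H = 1 if all 8 edges of H are present in G. Then P[X_H = 1] = p^{8} = (3/16)^{8} = 6561/4294967296.
By linearity: E[X] = Σ_H E[X_H] = 2027025 · p^{8} = 2027025 · 6561/4294967296 = 13299311025/4294967296.
Numerically: E[X] ≈ 3.1.

E[X] = 2027025 · (3/16)^{8} = 13299311025/4294967296 ≈ 3.1.


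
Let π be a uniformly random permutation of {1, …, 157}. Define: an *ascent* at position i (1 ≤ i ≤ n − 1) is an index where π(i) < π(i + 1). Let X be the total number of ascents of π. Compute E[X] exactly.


Write X = Σ X_I over i = 1, …, 156, with X_I the indicator of one ascent.
There are 156 indicators.
For each fixed i, the pair (π(i), π(i+1)) is a uniformly random ordered pair of distinct values from {1, …, 157}; by symmetry P[π(i) < π(i+1)] = 1/2.
By linearity: E[X] = 156 · (1/2) = (157 − 1) · (1/2) = 78 ≈ 78.000.

E[X] = 78 = 78.000.


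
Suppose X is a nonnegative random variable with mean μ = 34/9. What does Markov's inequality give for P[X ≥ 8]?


μ = E[X] = 34/9, a = 8.
Markov: P[X ≥ 8] ≤ μ/a = (34/9)/8 = 17/36.
Numerically: ≈ 0.472.
(Since a = 8 > μ = 3.778, the bound 17/36 is < 1 and informative.)

P[X ≥ 8] ≤ 17/36 ≈ 0.472.


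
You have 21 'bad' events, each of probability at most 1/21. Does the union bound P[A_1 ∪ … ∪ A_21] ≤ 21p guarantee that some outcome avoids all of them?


Union bound: P[∪_{i=1}^{21} A_i] ≤ Σ_i P[A_i] ≤ 21·p = 21·(1/21) = 1.
Numerically: 1 ≈ 1.000.
Is 1 < 1? NO.
Since the bound 1 is ≥ 1, the union bound is uninformative here; it does NOT by itself certify existence.

21·p = 1 ≈ 1.000; existence NOT certified by the union bound.


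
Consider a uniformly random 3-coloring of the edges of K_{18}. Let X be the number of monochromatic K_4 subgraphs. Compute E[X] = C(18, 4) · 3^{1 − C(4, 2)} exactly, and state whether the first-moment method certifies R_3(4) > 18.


E[X] = C(18, 4) · 3^{1 − 6} = 3060 · 3^{−5} = 3060/243.
As a reduced fraction: E[X] = 340/27 ≈ 12.59259.
Is E[X] < 1? NO.
Since E[X] ≥ 1, the first-moment bound is inconclusive at n = 18; it does NOT by itself certify R_3(4) > 18.

E[X] = 340/27 ≈ 12.59259; E[X] ≥ 1; first-moment method inconclusive here.


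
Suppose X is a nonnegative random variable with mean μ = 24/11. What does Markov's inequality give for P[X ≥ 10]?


μ = E[X] = 24/11, a = 10.
Markov: P[X ≥ 10] ≤ μ/a = (24/11)/10 = 12/55.
Numerically: ≈ 0.21818.
(Since a = 10 > μ = 2.18182, the bound 12/55 is < 1 and informative.)

P[X ≥ 10] ≤ 12/55 ≈ 0.21818.


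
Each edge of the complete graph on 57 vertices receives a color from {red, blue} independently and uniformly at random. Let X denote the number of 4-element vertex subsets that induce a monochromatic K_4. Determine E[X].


Let X = Σ_S X_S over the C(57, 4) = 395010 subsets S of size 4, where X_S = 1 if the K_4 on S is monochromatic.
For a fixed S, the K_4 on S has C(4, 2) = 6 edges. P[all 6 edges red] = (1/2)^6, and likewise for blue, so P[monochromatic] = 2·(1/2)^6 = 2^{1 − 6} = 1/32.
Summing: E[X] = C(57, 4) · 2^{1 − 6} = 395010 · 1/32 = 197505/16.
Numerically: E[X] ≈ 12344.062.

E[X] = C(57,4)·2^(1−C(4,2)) = 197505/16 ≈ 12344.062.


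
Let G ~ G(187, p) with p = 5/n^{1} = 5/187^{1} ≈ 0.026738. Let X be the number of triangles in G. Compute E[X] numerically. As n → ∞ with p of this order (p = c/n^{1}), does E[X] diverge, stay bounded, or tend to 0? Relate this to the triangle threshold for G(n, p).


Number of potential triangles: C(187, 3) = 1072445.
Each occurs with probability p³ ≈ (0.026738)³ ≈ 1.91154794e-05.
By linearity: E[X] = C(187, 3)·p³ ≈ 1072445 · 1.91154794e-05 ≈ 20.500300.
Here α = 1, so p = 5/n is exactly at the triangle threshold p ~ 1/n. Asymptotically E[X] → c³/6 = 5³/6 = 125/6 ≈ 20.833333, a bounded constant. In this regime the triangle count is asymptotically Poisson(c³/6).

E[X] ≈ 20.500300; in regime p = Θ(1/n^{1}) E[X] stays bounded (at the triangle threshold p ~ 1/n).


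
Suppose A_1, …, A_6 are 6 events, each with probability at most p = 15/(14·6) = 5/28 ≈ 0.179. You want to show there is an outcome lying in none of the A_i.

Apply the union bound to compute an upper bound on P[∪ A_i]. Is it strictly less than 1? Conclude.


Union bound: P[∪_{i=1}^{6} A_i] ≤ Σ_i P[A_i] ≤ 6·p = 6·(5/28) = 15/14.
Numerically: 15/14 ≈ 1.071.
Is 15/14 < 1? NO.
Since the bound 15/14 is ≥ 1, the union bound is uninformative here; it does NOT by itself certify existence.

6·p = 15/14 ≈ 1.071; existence NOT certified by the union bound.


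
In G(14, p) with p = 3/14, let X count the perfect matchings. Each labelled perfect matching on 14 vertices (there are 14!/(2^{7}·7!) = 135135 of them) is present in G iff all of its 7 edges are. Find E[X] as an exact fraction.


K_14 has 14!/(2^{7}·7!) = 135135 labelled perfect matchings.
For each such perfect matching H, let X_H = 1 if all 7 edges of H are present in G. Then P[X_H = 1] = p^{7} = (3/14)^{7} = 2187/105413504.
By linearity of expectation: E[X] = Σ_H E[X_H] = 135135 · p^{7} = 135135 · 2187/105413504 = 42220035/15059072.
Numerically: E[X] ≈ 2.8036.

E[X] = 135135 · (3/14)^{7} = 42220035/15059072 ≈ 2.8036.


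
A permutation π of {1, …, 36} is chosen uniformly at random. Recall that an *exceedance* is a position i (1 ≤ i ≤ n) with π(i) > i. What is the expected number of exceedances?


Write X = Σ_{i=1}^{36} X_i, where X_i = 1_{π(i) > i}.
For each fixed i, π(i) is uniform over {1, …, 36} (marginal of a uniform permutation), so P[π(i) > i] = (n − i)/n. Summing: Σ_{i=1}^{36} (n − i)/n = (0 + 1 + … + 35)/36 = 36(36 − 1)/(2·36) = (36 − 1)/2.
Hence E[X] = Σ_{i=1}^{36} (36 − i)/36 = 35/2 ≈ 17.5000.

E[X] = 35/2 = 17.5000.


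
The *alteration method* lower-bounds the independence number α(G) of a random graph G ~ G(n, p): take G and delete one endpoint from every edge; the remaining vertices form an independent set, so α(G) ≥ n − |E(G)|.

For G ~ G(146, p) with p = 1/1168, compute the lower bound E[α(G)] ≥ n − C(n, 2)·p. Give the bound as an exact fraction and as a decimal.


E[|E(G)|] = C(146, 2)·p = 10585 · (1/1168) = 145/16.
E[α(G)] ≥ n − E[|E(G)|] = 146 − 145/16 = 2191/16.
Numerically: ≈ 136.9375.
(This is only a lower bound; the true E[α(G)] may be larger.)

E[α(G)] ≥ 2191/16 ≈ 136.9375.


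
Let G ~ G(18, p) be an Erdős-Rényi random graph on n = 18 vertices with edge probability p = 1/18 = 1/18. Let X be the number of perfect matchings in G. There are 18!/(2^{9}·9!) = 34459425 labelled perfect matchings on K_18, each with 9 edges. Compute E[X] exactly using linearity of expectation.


K_18 has 18!/(2^{9}·9!) = 34459425 labelled perfect matchings.
For each such perfect matching H, let X_H = 1 if all 9 edges of H are present in G. Then P[X_H = 1] = p^{9} = (1/18)^{9} = 1/198359290368.
By linearity: E[X] = Σ_H E[X_H] = 34459425 · p^{9} = 34459425 · 1/198359290368 = 425425/2448880128.
Numerically: E[X] ≈ 0.000174.

E[X] = 34459425 · (1/18)^{9} = 425425/2448880128 ≈ 0.000174.


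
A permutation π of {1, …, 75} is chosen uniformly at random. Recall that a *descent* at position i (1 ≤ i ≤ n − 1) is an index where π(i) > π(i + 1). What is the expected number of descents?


Write X = Σ X_I over i = 1, …, 74, with X_I the indicator of one descent.
There are 74 indicators.
For each fixed i, the pair (π(i), π(i+1)) is a uniformly random ordered pair of distinct values from {1, …, 75}; by symmetry P[π(i) > π(i+1)] = 1/2.
By linearity: E[X] = 74 · (1/2) = (75 − 1) · (1/2) = 37 ≈ 37.00000.

E[X] = 37 = 37.00000.
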